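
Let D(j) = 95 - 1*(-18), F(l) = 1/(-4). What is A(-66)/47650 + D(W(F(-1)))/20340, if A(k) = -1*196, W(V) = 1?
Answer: 1237/857700 ≈ 0.0014422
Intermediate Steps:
F(l) = -¼
A(k) = -196
D(j) = 113 (D(j) = 95 + 18 = 113)
A(-66)/47650 + D(W(F(-1)))/20340 = -196/47650 + 113/20340 = -196*1/47650 + 113*(1/20340) = -98/23825 + 1/180 = 1237/857700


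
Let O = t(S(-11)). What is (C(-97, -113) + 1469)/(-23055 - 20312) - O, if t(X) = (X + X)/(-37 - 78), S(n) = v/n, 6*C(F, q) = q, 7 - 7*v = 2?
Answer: -15929875/460817742 ≈ -0.034569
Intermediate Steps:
v = 5/7 (v = 1 - 1/7*2 = 1 - 2/7 = 5/7 ≈ 0.71429)
C(F, q) = q/6
S(n) = 5/(7*n)
t(X) = -2*X/115 (t(X) = (2*X)/(-115) = (2*X)*(-1/115) = -2*X/115)
O = 2/1771 (O = -2/(161*(-11)) = -2*(-1)/(161*11) = -2/115*(-5/77) = 2/1771 ≈ 0.0011293)
(C(-97, -113) + 1469)/(-23055 - 20312) - O = ((1/6)*(-113) + 1469)/(-23055 - 20312) - 1*2/1771 = (-113/6 + 1469)/(-43367) - 2/1771 = (8701/6)*(-1/43367) - 2/1771 = -8701/260202 - 2/1771 = -15929875/460817742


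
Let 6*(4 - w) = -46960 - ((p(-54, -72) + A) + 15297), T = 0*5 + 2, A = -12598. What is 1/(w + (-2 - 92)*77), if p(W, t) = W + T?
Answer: 6/6203 ≈ 0.00096727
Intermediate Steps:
T = 2 (T = 0 + 2 = 2)
p(W, t) = 2 + W (p(W, t) = W + 2 = 2 + W)
w = 49631/6 (w = 4 - (-46960 - (((2 - 54) - 12598) + 15297))/6 = 4 - (-46960 - ((-52 - 12598) + 15297))/6 = 4 - (-46960 - (-12650 + 15297))/6 = 4 - (-46960 - 1*2647)/6 = 4 - (-46960 - 2647)/6 = 4 - ⅙*(-49607) = 4 + 49607/6 = 49631/6 ≈ 8271.8)
1/(w + (-2 - 92)*77) = 1/(49631/6 + (-2 - 92)*77) = 1/(49631/6 - 94*77) = 1/(49631/6 - 7238) = 1/(6203/6) = 6/6203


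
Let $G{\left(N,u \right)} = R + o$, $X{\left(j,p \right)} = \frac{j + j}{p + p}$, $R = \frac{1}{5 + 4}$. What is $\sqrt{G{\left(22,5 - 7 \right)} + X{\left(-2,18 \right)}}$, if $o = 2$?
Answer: $\sqrt{2} \approx 1.4142$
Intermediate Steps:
$R = \frac{1}{9} \approx 0.11111$
$X{\left(j,p \right)} = \frac{j}{p}$ ($X{\left(j,p \right)} = \frac{2 j}{2 p} = 2 j \frac{1}{2 p} = \frac{j}{p}$)
$G{\left(N,u \right)} = \frac{19}{9}$ ($G{\left(N,u \right)} = \frac{1}{9} + 2 = \frac{19}{9}$)
$\sqrt{G{\left(22,5 - 7 \right)} + X{\left(-2,18 \right)}} = \sqrt{\frac{19}{9} - \frac{2}{18}} = \sqrt{\frac{19}{9} - \frac{1}{9}} = \sqrt{2}$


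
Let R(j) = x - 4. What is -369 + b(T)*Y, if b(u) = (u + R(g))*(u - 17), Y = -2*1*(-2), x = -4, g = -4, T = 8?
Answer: -369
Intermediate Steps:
Y = 4 (Y = -2*(-2) = 4)
R(j) = -8 (R(j) = -4 - 4 = -8)
b(u) = (-17 + u)*(-8 + u) (b(u) = (u - 8)*(u - 17) = (-8 + u)*(-17 + u) = (-17 + u)*(-8 + u))
-369 + b(T)*Y = -369 + (136 + 8² - 25*8)*4 = -369 + (136 + 64 - 200)*4 = -369 + 0*4 = -369 + 0 = -369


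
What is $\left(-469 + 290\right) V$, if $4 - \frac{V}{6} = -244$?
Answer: $-266352$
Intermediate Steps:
$V = 1488$ ($V = 24 - -1464 = 24 + 1464 = 1488$)
$\left(-469 + 290\right) V = \left(-469 + 290\right) 1488 = \left(-179\right) 1488 = -266352$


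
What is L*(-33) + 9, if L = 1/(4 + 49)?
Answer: 444/53 ≈ 8.3774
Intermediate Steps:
L = 1/53 ≈ 0.018868
L*(-33) + 9 = (1/53)*(-33) + 9 = -33/53 + 9 = 444/53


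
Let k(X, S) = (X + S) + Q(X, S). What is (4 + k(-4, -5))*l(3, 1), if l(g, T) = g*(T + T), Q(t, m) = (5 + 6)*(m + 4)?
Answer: -96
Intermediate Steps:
Q(t, m) = 44 + 11*m (Q(t, m) = 11*(4 + m) = 44 + 11*m)
l(g, T) = 2*T*g (l(g, T) = g*(2*T) = 2*T*g)
k(X, S) = 44 + X + 12*S (k(X, S) = (X + S) + (44 + 11*S) = (S + X) + (44 + 11*S) = 44 + X + 12*S)
(4 + k(-4, -5))*l(3, 1) = (4 + (44 - 4 + 12*(-5)))*(2*1*3) = (4 + (44 - 4 - 60))*6 = (4 - 20)*6 = -16*6 = -96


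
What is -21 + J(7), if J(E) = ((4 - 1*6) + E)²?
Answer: 4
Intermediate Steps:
J(E) = (-2 + E)² (J(E) = ((4 - 6) + E)² = (-2 + E)²)
-21 + J(7) = -21 + (-2 + 7)² = -21 + 5² = -21 + 25 = 4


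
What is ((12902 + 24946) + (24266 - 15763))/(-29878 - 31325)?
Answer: -46351/61203 ≈ -0.75733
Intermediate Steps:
((12902 + 24946) + (24266 - 15763))/(-29878 - 31325) = (37848 + 8503)/(-61203) = 46351*(-1/61203) = -46351/61203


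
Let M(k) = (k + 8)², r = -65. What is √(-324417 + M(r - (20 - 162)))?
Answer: 2*I*√79298 ≈ 563.2*I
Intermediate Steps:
M(k) = (8 + k)²
√(-324417 + M(r - (20 - 162))) = √(-324417 + (8 + (-65 - (20 - 162)))²) = √(-324417 + (8 + (-65 - 1*(-142)))²) = √(-324417 + (8 + (-65 + 142))²) = √(-324417 + (8 + 77)²) = √(-324417 + 85²) = √(-324417 + 7225) = √(-317192) = 2*I*√79298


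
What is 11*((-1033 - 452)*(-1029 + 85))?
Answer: 15420240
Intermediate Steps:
11*((-1033 - 452)*(-1029 + 85)) = 11*(-1485*(-944)) = 11*1401840 = 15420240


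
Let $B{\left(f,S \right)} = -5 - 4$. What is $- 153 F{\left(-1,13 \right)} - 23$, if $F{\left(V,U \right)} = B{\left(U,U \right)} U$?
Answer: $17878$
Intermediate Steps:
$B{\left(f,S \right)} = -9$
$F{\left(V,U \right)} = - 9 U$
$- 153 F{\left(-1,13 \right)} - 23 = - 153 \left(\left(-9\right) 13\right) - 23 = \left(-153\right) \left(-117\right) - 23 = 17901 - 23 = 17878$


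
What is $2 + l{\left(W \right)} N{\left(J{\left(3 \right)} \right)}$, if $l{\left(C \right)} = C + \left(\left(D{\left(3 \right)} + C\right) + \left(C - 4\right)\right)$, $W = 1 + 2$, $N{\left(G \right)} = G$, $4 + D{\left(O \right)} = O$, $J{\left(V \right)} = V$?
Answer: $14$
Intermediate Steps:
$D{\left(O \right)} = -4 + O$
$W = 3$
$l{\left(C \right)} = -5 + 3 C$ ($l{\left(C \right)} = C + \left(\left(\left(-4 + 3\right) + C\right) + \left(C - 4\right)\right) = C + \left(\left(-1 + C\right) + \left(-4 + C\right)\right) = C + \left(-5 + 2 C\right) = -5 + 3 C$)
$2 + l{\left(W \right)} N{\left(J{\left(3 \right)} \right)} = 2 + \left(-5 + 3 \cdot 3\right) 3 = 2 + \left(-5 + 9\right) 3 = 2 + 4 \cdot 3 = 2 + 12 = 14$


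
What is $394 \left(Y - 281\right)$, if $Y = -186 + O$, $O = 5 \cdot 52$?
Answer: $-81558$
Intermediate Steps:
$O = 260$
$Y = 74$ ($Y = -186 + 260 = 74$)
$394 \left(Y - 281\right) = 394 \left(74 - 281\right) = 394 \left(-207\right) = -81558$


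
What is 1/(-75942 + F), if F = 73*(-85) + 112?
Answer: -1/82035 ≈ -1.2190e-5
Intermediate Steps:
F = -6093 (F = -6205 + 112 = -6093)
1/(-75942 + F) = 1/(-75942 - 6093) = 1/(-82035) = -1/82035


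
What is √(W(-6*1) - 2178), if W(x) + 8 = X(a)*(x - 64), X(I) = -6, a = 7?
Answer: I*√1766 ≈ 42.024*I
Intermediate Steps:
W(x) = 376 - 6*x (W(x) = -8 - 6*(x - 64) = -8 - 6*(-64 + x) = -8 + (384 - 6*x) = 376 - 6*x)
√(W(-6*1) - 2178) = √((376 - (-36)) - 2178) = √((376 - 6*(-6)) - 2178) = √((376 + 36) - 2178) = √(412 - 2178) = √(-1766) = I*√1766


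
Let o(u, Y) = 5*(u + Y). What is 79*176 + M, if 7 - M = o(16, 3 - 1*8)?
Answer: 13856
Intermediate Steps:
o(u, Y) = 5*Y + 5*u (o(u, Y) = 5*(Y + u) = 5*Y + 5*u)
M = -48 (M = 7 - (5*(3 - 1*8) + 5*16) = 7 - (5*(3 - 8) + 80) = 7 - (5*(-5) + 80) = 7 - (-25 + 80) = 7 - 1*55 = 7 - 55 = -48)
79*176 + M = 79*176 - 48 = 13904 - 48 = 13856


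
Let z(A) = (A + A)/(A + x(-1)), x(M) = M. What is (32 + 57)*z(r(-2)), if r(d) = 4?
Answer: 712/3 ≈ 237.33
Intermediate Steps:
z(A) = 2*A/(-1 + A) (z(A) = (A + A)/(A - 1) = (2*A)/(-1 + A) = 2*A/(-1 + A))
(32 + 57)*z(r(-2)) = (32 + 57)*(2*4/(-1 + 4)) = 89*(2*4/3) = 89*(2*4*(⅓)) = 89*(8/3) = 712/3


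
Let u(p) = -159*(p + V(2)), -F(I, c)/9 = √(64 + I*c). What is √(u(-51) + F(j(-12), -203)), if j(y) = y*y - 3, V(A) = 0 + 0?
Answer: 3*√(901 - I*√28559) ≈ 90.442 - 8.4084*I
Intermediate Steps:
V(A) = 0
j(y) = -3 + y² (j(y) = y² - 3 = -3 + y²)
F(I, c) = -9*√(64 + I*c)
u(p) = -159*p (u(p) = -159*(p + 0) = -159*p)
√(u(-51) + F(j(-12), -203)) = √(-159*(-51) - 9*√(64 + (-3 + (-12)²)*(-203))) = √(8109 - 9*√(64 + (-3 + 144)*(-203))) = √(8109 - 9*√(64 + 141*(-203))) = √(8109 - 9*√(64 - 28623)) = √(8109 - 9*I*√28559)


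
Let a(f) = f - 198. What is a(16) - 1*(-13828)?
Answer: 13646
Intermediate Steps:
a(f) = -198 + f
a(16) - 1*(-13828) = (-198 + 16) - 1*(-13828) = -182 + 13828 = 13646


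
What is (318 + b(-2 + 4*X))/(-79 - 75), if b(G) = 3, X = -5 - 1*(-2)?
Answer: -321/154 ≈ -2.0844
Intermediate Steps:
X = -3 (X = -5 + 2 = -3)
(318 + b(-2 + 4*X))/(-79 - 75) = (318 + 3)/(-79 - 75) = 321/(-154) = 321*(-1/154) = -321/154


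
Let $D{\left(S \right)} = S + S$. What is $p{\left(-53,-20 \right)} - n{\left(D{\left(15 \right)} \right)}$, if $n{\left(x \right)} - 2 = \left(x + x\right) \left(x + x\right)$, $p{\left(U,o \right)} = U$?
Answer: $-3655$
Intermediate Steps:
$D{\left(S \right)} = 2 S$
$n{\left(x \right)} = 2 + 4 x^{2}$ ($n{\left(x \right)} = 2 + \left(x + x\right) \left(x + x\right) = 2 + 2 x 2 x = 2 + 4 x^{2}$)
$p{\left(-53,-20 \right)} - n{\left(D{\left(15 \right)} \right)} = -53 - \left(2 + 4 \left(2 \cdot 15\right)^{2}\right) = -53 - \left(2 + 4 \cdot 30^{2}\right) = -53 - \left(2 + 4 \cdot 900\right) = -53 - \left(2 + 3600\right) = -53 - 3602 = -3655$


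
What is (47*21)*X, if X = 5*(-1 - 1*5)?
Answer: -29610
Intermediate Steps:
X = -30 (X = 5*(-1 - 5) = 5*(-6) = -30)
(47*21)*X = (47*21)*(-30) = 987*(-30) = -29610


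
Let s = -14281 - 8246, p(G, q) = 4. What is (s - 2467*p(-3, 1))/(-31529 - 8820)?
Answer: 32395/40349 ≈ 0.80287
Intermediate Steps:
s = -22527
(s - 2467*p(-3, 1))/(-31529 - 8820) = (-22527 - 2467*4)/(-31529 - 8820) = (-22527 - 9868)/(-40349) = -32395*(-1/40349) = 32395/40349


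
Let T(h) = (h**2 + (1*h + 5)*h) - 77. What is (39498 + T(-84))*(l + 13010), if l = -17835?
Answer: -256270225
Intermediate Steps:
T(h) = -77 + h**2 + h*(5 + h) (T(h) = (h**2 + (h + 5)*h) - 77 = (h**2 + (5 + h)*h) - 77 = (h**2 + h*(5 + h)) - 77 = -77 + h**2 + h*(5 + h))
(39498 + T(-84))*(l + 13010) = (39498 + (-77 + 2*(-84)**2 + 5*(-84)))*(-17835 + 13010) = (39498 + (-77 + 2*7056 - 420))*(-4825) = (39498 + (-77 + 14112 - 420))*(-4825) = (39498 + 13615)*(-4825) = 53113*(-4825) = -256270225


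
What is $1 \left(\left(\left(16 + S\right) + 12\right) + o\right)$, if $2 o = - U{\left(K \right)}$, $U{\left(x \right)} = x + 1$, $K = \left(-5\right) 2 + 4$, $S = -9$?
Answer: $\frac{43}{2} \approx 21.5$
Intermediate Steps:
$K = -6$ ($K = -10 + 4 = -6$)
$U{\left(x \right)} = 1 + x$
$o = \frac{5}{2}$ ($o = \frac{\left(-1\right) \left(1 - 6\right)}{2} = \frac{\left(-1\right) \left(-5\right)}{2} = \frac{1}{2} \cdot 5 = \frac{5}{2} \approx 2.5$)
$1 \left(\left(\left(16 + S\right) + 12\right) + o\right) = 1 \left(\left(\left(16 - 9\right) + 12\right) + \frac{5}{2}\right) = 1 \left(\left(7 + 12\right) + \frac{5}{2}\right) = 1 \left(19 + \frac{5}{2}\right) = 1 \cdot \frac{43}{2} = \frac{43}{2}$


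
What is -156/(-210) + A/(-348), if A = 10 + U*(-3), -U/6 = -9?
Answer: 3592/3045 ≈ 1.1796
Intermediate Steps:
U = 54 (U = -6*(-9) = 54)
A = -152 (A = 10 + 54*(-3) = 10 - 162 = -152)
-156/(-210) + A/(-348) = -156/(-210) - 152/(-348) = -156*(-1/210) - 152*(-1/348) = 26/35 + 38/87 = 3592/3045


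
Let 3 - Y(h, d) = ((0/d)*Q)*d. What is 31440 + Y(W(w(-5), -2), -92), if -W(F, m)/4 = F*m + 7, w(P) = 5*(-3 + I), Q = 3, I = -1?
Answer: 31443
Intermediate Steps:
w(P) = -20 (w(P) = 5*(-3 - 1) = 5*(-4) = -20)
W(F, m) = -28 - 4*F*m (W(F, m) = -4*(F*m + 7) = -4*(7 + F*m) = -28 - 4*F*m)
Y(h, d) = 3 (Y(h, d) = 3 - (0/d)*3*d = 3 - 0*3*d = 3 - 0*d = 3 - 1*0 = 3 + 0 = 3)
31440 + Y(W(w(-5), -2), -92) = 31440 + 3 = 31443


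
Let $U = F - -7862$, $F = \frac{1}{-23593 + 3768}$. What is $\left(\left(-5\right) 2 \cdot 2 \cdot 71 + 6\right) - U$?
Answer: $- \frac{183896699}{19825} \approx -9276.0$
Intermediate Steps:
$F = - \frac{1}{19825}$ ($F = \frac{1}{-19825} = - \frac{1}{19825} \approx -5.0441 \cdot 10^{-5}$)
$U = \frac{155864149}{19825}$ ($U = - \frac{1}{19825} - -7862 = - \frac{1}{19825} + 7862 = \frac{155864149}{19825} \approx 7862.0$)
$\left(\left(-5\right) 2 \cdot 2 \cdot 71 + 6\right) - U = \left(\left(-5\right) 2 \cdot 2 \cdot 71 + 6\right) - \frac{155864149}{19825} = \left(\left(-10\right) 2 \cdot 71 + 6\right) - \frac{155864149}{19825} = \left(\left(-20\right) 71 + 6\right) - \frac{155864149}{19825} = \left(-1420 + 6\right) - \frac{155864149}{19825} = -1414 - \frac{155864149}{19825} = - \frac{183896699}{19825}$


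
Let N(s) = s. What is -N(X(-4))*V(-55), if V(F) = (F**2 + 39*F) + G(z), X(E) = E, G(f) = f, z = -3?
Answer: 3508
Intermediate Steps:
V(F) = -3 + F**2 + 39*F (V(F) = (F**2 + 39*F) - 3 = -3 + F**2 + 39*F)
-N(X(-4))*V(-55) = -(-4)*(-3 + (-55)**2 + 39*(-55)) = -(-4)*(-3 + 3025 - 2145) = -(-4)*877 = -1*(-3508) = 3508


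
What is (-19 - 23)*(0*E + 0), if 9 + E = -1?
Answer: 0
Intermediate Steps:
E = -10 (E = -9 - 1 = -10)
(-19 - 23)*(0*E + 0) = (-19 - 23)*(0*(-10) + 0) = -42*(0 + 0) = -42*0 = 0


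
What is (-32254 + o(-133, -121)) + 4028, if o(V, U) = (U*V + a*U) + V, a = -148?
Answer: 5642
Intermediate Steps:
o(V, U) = V - 148*U + U*V (o(V, U) = (U*V - 148*U) + V = (-148*U + U*V) + V = V - 148*U + U*V)
(-32254 + o(-133, -121)) + 4028 = (-32254 + (-133 - 148*(-121) - 121*(-133))) + 4028 = (-32254 + (-133 + 17908 + 16093)) + 4028 = (-32254 + 33868) + 4028 = 1614 + 4028 = 5642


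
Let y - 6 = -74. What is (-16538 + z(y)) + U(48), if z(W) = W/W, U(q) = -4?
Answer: -16541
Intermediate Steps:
y = -68 (y = 6 - 74 = -68)
z(W) = 1
(-16538 + z(y)) + U(48) = (-16538 + 1) - 4 = -16537 - 4 = -16541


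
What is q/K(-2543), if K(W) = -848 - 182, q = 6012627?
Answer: -6012627/1030 ≈ -5837.5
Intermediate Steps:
K(W) = -1030
q/K(-2543) = 6012627/(-1030) = 6012627*(-1/1030) = -6012627/1030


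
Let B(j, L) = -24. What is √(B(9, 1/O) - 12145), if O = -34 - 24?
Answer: I*√12169 ≈ 110.31*I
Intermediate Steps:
O = -58
√(B(9, 1/O) - 12145) = √(-24 - 12145) = √(-12169) = I*√12169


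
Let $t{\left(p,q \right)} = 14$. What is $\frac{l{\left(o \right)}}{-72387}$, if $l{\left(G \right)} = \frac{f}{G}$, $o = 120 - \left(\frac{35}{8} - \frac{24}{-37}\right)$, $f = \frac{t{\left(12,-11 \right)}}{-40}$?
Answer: $\frac{74}{1759676265} \approx 4.2053 \cdot 10^{-8}$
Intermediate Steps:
$f = - \frac{7}{20}$ ($f = \frac{14}{-40} = 14 \left(- \frac{1}{40}\right) = - \frac{7}{20} \approx -0.35$)
$o = \frac{34033}{296}$ ($o = 120 - \left(35 \cdot \frac{1}{8} - - \frac{24}{37}\right) = 120 - \left(\frac{35}{8} + \frac{24}{37}\right) = 120 - \frac{1487}{296} = \frac{34033}{296} \approx 114.98$)
$l{\left(G \right)} = - \frac{7}{20 G}$
$\frac{l{\left(o \right)}}{-72387} = \frac{\left(- \frac{7}{20}\right) \frac{1}{\frac{34033}{296}}}{-72387} = \left(- \frac{7}{20}\right) \frac{296}{34033} \left(- \frac{1}{72387}\right) = \left(- \frac{518}{170165}\right) \left(- \frac{1}{72387}\right) = \frac{74}{1759676265}$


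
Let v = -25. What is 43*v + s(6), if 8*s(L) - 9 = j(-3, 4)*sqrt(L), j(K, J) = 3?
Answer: -8591/8 + 3*sqrt(6)/8 ≈ -1073.0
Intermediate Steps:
s(L) = 9/8 + 3*sqrt(L)/8 (s(L) = 9/8 + (3*sqrt(L))/8 = 9/8 + 3*sqrt(L)/8)
43*v + s(6) = 43*(-25) + (9/8 + 3*sqrt(6)/8) = -1075 + (9/8 + 3*sqrt(6)/8) = -8591/8 + 3*sqrt(6)/8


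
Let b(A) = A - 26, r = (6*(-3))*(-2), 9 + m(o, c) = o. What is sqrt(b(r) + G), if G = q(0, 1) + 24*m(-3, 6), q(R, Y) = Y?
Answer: I*sqrt(277) ≈ 16.643*I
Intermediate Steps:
m(o, c) = -9 + o
r = 36 (r = -18*(-2) = 36)
b(A) = -26 + A
G = -287 (G = 1 + 24*(-9 - 3) = 1 + 24*(-12) = 1 - 288 = -287)
sqrt(b(r) + G) = sqrt((-26 + 36) - 287) = sqrt(10 - 287) = sqrt(-277) = I*sqrt(277)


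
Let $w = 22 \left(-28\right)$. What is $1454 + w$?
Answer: $838$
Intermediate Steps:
$w = -616$
$1454 + w = 1454 - 616 = 838$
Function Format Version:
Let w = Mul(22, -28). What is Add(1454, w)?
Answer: 838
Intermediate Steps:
w = -616
Add(1454, w) = Add(1454, -616) = 838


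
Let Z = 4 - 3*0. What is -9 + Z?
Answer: -5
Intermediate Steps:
Z = 4 (Z = 4 + 0 = 4)
-9 + Z = -9 + 4 = -5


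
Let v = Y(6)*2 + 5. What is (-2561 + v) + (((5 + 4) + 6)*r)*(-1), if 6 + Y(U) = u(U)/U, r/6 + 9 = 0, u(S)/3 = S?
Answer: -1752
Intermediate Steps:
u(S) = 3*S
r = -54 (r = -54 + 6*0 = -54 + 0 = -54)
Y(U) = -3 (Y(U) = -6 + (3*U)/U = -6 + 3 = -3)
v = -1 (v = -3*2 + 5 = -6 + 5 = -1)
(-2561 + v) + (((5 + 4) + 6)*r)*(-1) = (-2561 - 1) + (((5 + 4) + 6)*(-54))*(-1) = -2562 + ((9 + 6)*(-54))*(-1) = -2562 + (15*(-54))*(-1) = -2562 - 810*(-1) = -2562 + 810 = -1752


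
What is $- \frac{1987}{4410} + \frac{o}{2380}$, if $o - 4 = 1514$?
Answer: $\frac{7019}{37485} \approx 0.18725$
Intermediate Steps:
$o = 1518$ ($o = 4 + 1514 = 1518$)
$- \frac{1987}{4410} + \frac{o}{2380} = - \frac{1987}{4410} + \frac{1518}{2380} = \left(-1987\right) \frac{1}{4410} + 1518 \cdot \frac{1}{2380} = - \frac{1987}{4410} + \frac{759}{1190} = \frac{7019}{37485}$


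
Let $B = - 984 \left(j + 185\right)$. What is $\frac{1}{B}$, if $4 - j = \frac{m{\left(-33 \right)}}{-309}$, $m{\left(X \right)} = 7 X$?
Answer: $- \frac{103}{19079760} \approx -5.3984 \cdot 10^{-6}$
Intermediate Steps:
$j = \frac{335}{103}$ ($j = 4 - \frac{7 \left(-33\right)}{-309} = 4 - \left(-231\right) \left(- \frac{1}{309}\right) = 4 - \frac{77}{103} = \frac{335}{103} \approx 3.2524$)
$B = - \frac{19079760}{103}$ ($B = - 984 \left(\frac{335}{103} + 185\right) = \left(-984\right) \frac{19390}{103} = - \frac{19079760}{103} \approx -1.8524 \cdot 10^{5}$)
$\frac{1}{B} = \frac{1}{- \frac{19079760}{103}} = - \frac{103}{19079760}$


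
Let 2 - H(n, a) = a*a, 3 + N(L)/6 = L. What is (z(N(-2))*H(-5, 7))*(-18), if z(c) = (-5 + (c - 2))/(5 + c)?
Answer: 31302/25 ≈ 1252.1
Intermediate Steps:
N(L) = -18 + 6*L
z(c) = (-7 + c)/(5 + c) (z(c) = (-5 + (-2 + c))/(5 + c) = (-7 + c)/(5 + c))
H(n, a) = 2 - a**2 (H(n, a) = 2 - a*a = 2 - a**2)
(z(N(-2))*H(-5, 7))*(-18) = (((-7 + (-18 + 6*(-2)))/(5 + (-18 + 6*(-2))))*(2 - 1*7**2))*(-18) = (((-7 + (-18 - 12))/(5 + (-18 - 12)))*(2 - 1*49))*(-18) = (((-7 - 30)/(5 - 30))*(2 - 49))*(-18) = ((-37/(-25))*(-47))*(-18) = (-1/25*(-37)*(-47))*(-18) = ((37/25)*(-47))*(-18) = -1739/25*(-18) = 31302/25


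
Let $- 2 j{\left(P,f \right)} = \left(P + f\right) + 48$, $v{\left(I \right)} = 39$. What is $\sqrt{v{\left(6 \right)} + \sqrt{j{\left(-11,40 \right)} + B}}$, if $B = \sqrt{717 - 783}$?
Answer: $\frac{\sqrt{156 + 2 \sqrt{2} \sqrt{-77 + 2 i \sqrt{66}}}}{2} \approx 6.3162 + 0.49388 i$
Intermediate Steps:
$B = i \sqrt{66}$ ($B = \sqrt{-66} = i \sqrt{66} \approx 8.124 i$)
$j{\left(P,f \right)} = -24 - \frac{P}{2} - \frac{f}{2}$ ($j{\left(P,f \right)} = - \frac{\left(P + f\right) + 48}{2} = - \frac{48 + P + f}{2} = -24 - \frac{P}{2} - \frac{f}{2}$)
$\sqrt{v{\left(6 \right)} + \sqrt{j{\left(-11,40 \right)} + B}} = \sqrt{39 + \sqrt{\left(-24 - - \frac{11}{2} - 20\right) + i \sqrt{66}}} = \sqrt{39 + \sqrt{\left(-24 + \frac{11}{2} - 20\right) + i \sqrt{66}}} = \sqrt{39 + \sqrt{- \frac{77}{2} + i \sqrt{66}}}$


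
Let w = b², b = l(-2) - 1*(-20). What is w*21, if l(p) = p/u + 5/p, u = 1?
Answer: 20181/4 ≈ 5045.3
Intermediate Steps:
l(p) = p + 5/p (l(p) = p/1 + 5/p = p*1 + 5/p = p + 5/p)
b = 31/2 (b = (-2 + 5/(-2)) - 1*(-20) = (-2 + 5*(-½)) + 20 = (-2 - 5/2) + 20 = -9/2 + 20 = 31/2 ≈ 15.500)
w = 961/4 (w = (31/2)² = 961/4 ≈ 240.25)
w*21 = (961/4)*21 = 20181/4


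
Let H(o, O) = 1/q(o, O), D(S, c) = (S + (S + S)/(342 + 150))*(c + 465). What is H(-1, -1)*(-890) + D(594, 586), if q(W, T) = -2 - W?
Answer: 25736593/41 ≈ 6.2772e+5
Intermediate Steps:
D(S, c) = 247*S*(465 + c)/246 (D(S, c) = (S + (2*S)/492)*(465 + c) = (S + (2*S)*(1/492))*(465 + c) = (S + S/246)*(465 + c) = (247*S/246)*(465 + c) = 247*S*(465 + c)/246)
H(o, O) = 1/(-2 - o)
H(-1, -1)*(-890) + D(594, 586) = -1/(2 - 1)*(-890) + (247/246)*594*(465 + 586) = -1/1*(-890) + (247/246)*594*1051 = -1*1*(-890) + 25700103/41 = -1*(-890) + 25700103/41 = 890 + 25700103/41 = 25736593/41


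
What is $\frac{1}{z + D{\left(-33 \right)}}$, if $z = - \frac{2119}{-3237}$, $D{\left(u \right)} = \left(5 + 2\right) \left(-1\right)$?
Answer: $- \frac{249}{1580} \approx -0.15759$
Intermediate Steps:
$D{\left(u \right)} = -7$ ($D{\left(u \right)} = 7 \left(-1\right) = -7$)
$z = \frac{163}{249}$ ($z = \left(-2119\right) \left(- \frac{1}{3237}\right) = \frac{163}{249} \approx 0.65462$)
$\frac{1}{z + D{\left(-33 \right)}} = \frac{1}{\frac{163}{249} - 7} = \frac{1}{- \frac{1580}{249}} = - \frac{249}{1580}$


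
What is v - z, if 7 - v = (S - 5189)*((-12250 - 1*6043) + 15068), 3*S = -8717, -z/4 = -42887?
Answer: -26276841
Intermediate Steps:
z = 171548 (z = -4*(-42887) = 171548)
S = -8717/3 (S = (⅓)*(-8717) = -8717/3 ≈ -2905.7)
v = -26105293 (v = 7 - (-8717/3 - 5189)*((-12250 - 1*6043) + 15068) = 7 - (-24284)*((-12250 - 6043) + 15068)/3 = 7 - (-24284)*(-18293 + 15068)/3 = 7 - (-24284)*(-3225)/3 = 7 - 1*26105300 = 7 - 26105300 = -26105293)
v - z = -26105293 - 1*171548 = -26105293 - 171548 = -26276841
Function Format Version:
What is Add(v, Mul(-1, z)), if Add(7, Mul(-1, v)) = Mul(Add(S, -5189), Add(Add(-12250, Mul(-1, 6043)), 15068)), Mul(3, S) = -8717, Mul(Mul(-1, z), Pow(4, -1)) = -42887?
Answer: -26276841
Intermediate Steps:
z = 171548 (z = Mul(-4, -42887) = 171548)
S = Rational(-8717, 3) (S = Mul(Rational(1, 3), -8717) = Rational(-8717, 3) ≈ -2905.7)
v = -26105293 (v = Add(7, Mul(-1, Mul(Add(Rational(-8717, 3), -5189), Add(Add(-12250, Mul(-1, 6043)), 15068)))) = Add(7, Mul(-1, Mul(Rational(-24284, 3), Add(Add(-12250, -6043), 15068)))) = Add(7, Mul(-1, Mul(Rational(-24284, 3), Add(-18293, 15068)))) = Add(7, Mul(-1, Mul(Rational(-24284, 3), -3225))) = Add(7, Mul(-1, 26105300)) = Add(7, -26105300) = -26105293)
Add(v, Mul(-1, z)) = Add(-26105293, Mul(-1, 171548)) = Add(-26105293, -171548) = -26276841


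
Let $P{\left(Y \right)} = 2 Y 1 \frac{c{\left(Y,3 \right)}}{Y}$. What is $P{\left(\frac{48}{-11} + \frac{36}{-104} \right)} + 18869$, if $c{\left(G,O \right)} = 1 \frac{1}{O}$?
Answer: $\frac{56609}{3} \approx 18870.0$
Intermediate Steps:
$c{\left(G,O \right)} = \frac{1}{O}$
$P{\left(Y \right)} = \frac{2}{3}$ ($P{\left(Y \right)} = 2 Y 1 \frac{1}{3 Y} = 2 Y \frac{1}{3 Y} = \frac{2}{3}$)
$P{\left(\frac{48}{-11} + \frac{36}{-104} \right)} + 18869 = \frac{2}{3} + 18869 = \frac{56609}{3}$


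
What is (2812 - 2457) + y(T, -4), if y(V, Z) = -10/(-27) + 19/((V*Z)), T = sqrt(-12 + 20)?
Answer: 9595/27 - 19*sqrt(2)/16 ≈ 353.69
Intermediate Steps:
T = 2*sqrt(2) (T = sqrt(8) = 2*sqrt(2) ≈ 2.8284)
y(V, Z) = 10/27 + 19/(V*Z) (y(V, Z) = -10*(-1/27) + 19*(1/(V*Z)) = 10/27 + 19/(V*Z))
(2812 - 2457) + y(T, -4) = (2812 - 2457) + (10/27 + 19/((2*sqrt(2))*(-4))) = 355 + (10/27 + 19*(sqrt(2)/4)*(-1/4)) = 355 + (10/27 - 19*sqrt(2)/16) = 9595/27 - 19*sqrt(2)/16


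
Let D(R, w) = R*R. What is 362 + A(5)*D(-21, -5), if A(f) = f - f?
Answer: 362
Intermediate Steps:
A(f) = 0
D(R, w) = R²
362 + A(5)*D(-21, -5) = 362 + 0*(-21)² = 362 + 0*441 = 362 + 0 = 362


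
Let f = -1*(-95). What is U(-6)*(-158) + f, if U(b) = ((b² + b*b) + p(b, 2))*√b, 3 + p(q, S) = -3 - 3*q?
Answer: 95 - 13272*I*√6 ≈ 95.0 - 32510.0*I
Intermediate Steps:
p(q, S) = -6 - 3*q (p(q, S) = -3 + (-3 - 3*q) = -6 - 3*q)
f = 95
U(b) = √b*(-6 - 3*b + 2*b²) (U(b) = ((b² + b*b) + (-6 - 3*b))*√b = ((b² + b²) + (-6 - 3*b))*√b = (2*b² + (-6 - 3*b))*√b = (-6 - 3*b + 2*b²)*√b = √b*(-6 - 3*b + 2*b²))
U(-6)*(-158) + f = (√(-6)*(-6 - 3*(-6) + 2*(-6)²))*(-158) + 95 = ((I*√6)*(-6 + 18 + 2*36))*(-158) + 95 = ((I*√6)*(-6 + 18 + 72))*(-158) + 95 = ((I*√6)*84)*(-158) + 95 = (84*I*√6)*(-158) + 95 = -13272*I*√6 + 95 = 95 - 13272*I*√6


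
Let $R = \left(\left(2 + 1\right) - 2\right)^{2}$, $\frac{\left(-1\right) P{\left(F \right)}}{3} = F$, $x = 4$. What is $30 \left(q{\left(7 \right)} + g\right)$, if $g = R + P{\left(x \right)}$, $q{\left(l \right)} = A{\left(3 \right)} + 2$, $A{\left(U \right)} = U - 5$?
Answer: $-330$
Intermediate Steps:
$P{\left(F \right)} = - 3 F$
$A{\left(U \right)} = -5 + U$
$q{\left(l \right)} = 0$ ($q{\left(l \right)} = \left(-5 + 3\right) + 2 = -2 + 2 = 0$)
$R = 1$ ($R = \left(3 - 2\right)^{2} = 1^{2} = 1$)
$g = -11$ ($g = 1 - 12 = -11$)
$30 \left(q{\left(7 \right)} + g\right) = 30 \left(0 - 11\right) = 30 \left(-11\right) = -330$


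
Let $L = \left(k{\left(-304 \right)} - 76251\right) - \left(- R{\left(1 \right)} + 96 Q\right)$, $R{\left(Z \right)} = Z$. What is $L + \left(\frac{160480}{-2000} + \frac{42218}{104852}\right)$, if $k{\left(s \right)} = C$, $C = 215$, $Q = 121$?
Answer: $- \frac{10453129271}{119150} \approx -87731.0$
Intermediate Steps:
$k{\left(s \right)} = 215$
$L = -87651$ ($L = \left(215 - 76251\right) + \left(\left(-96\right) 121 + 1\right) = -76036 + \left(-11616 + 1\right) = -76036 - 11615 = -87651$)
$L + \left(\frac{160480}{-2000} + \frac{42218}{104852}\right) = -87651 + \left(\frac{160480}{-2000} + \frac{42218}{104852}\right) = -87651 + \left(160480 \left(- \frac{1}{2000}\right) + 42218 \cdot \frac{1}{104852}\right) = -87651 + \left(- \frac{2006}{25} + \frac{1919}{4766}\right) = -87651 - \frac{9512621}{119150} = - \frac{10453129271}{119150}$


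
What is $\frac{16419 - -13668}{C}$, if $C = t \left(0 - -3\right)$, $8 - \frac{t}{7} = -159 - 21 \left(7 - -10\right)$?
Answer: $\frac{10029}{3668} \approx 2.7342$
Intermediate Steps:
$t = 3668$ ($t = 56 - 7 \left(-159 - 21 \left(7 - -10\right)\right) = 56 - 7 \left(-159 - 21 \left(7 + 10\right)\right) = 56 - 7 \left(-159 - 21 \cdot 17\right) = 56 - 7 \left(-159 - 357\right) = 56 - -3612 = 56 + 3612 = 3668$)
$C = 11004$ ($C = 3668 \left(0 - -3\right) = 3668 \left(0 + 3\right) = 3668 \cdot 3 = 11004$)
$\frac{16419 - -13668}{C} = \frac{16419 - -13668}{11004} = \left(16419 + 13668\right) \frac{1}{11004} = 30087 \cdot \frac{1}{11004} = \frac{10029}{3668}$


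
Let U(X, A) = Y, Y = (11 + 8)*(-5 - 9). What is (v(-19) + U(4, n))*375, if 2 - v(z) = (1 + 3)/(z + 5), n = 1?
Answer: -692250/7 ≈ -98893.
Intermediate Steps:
Y = -266 (Y = 19*(-14) = -266)
v(z) = 2 - 4/(5 + z) (v(z) = 2 - (1 + 3)/(z + 5) = 2 - 4/(5 + z))
U(X, A) = -266
(v(-19) + U(4, n))*375 = (2*(3 - 19)/(5 - 19) - 266)*375 = (2*(-16)/(-14) - 266)*375 = (2*(-1/14)*(-16) - 266)*375 = (16/7 - 266)*375 = -1846/7*375 = -692250/7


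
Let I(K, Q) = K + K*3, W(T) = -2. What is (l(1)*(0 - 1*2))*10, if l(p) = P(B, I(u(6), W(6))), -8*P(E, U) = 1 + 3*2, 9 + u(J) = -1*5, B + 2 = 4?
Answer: 35/2 ≈ 17.500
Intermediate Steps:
B = 2 (B = -2 + 4 = 2)
u(J) = -14 (u(J) = -9 - 1*5 = -9 - 5 = -14)
I(K, Q) = 4*K (I(K, Q) = K + 3*K = 4*K)
P(E, U) = -7/8 (P(E, U) = -(1 + 3*2)/8 = -(1 + 6)/8 = -1/8*7 = -7/8)
l(p) = -7/8
(l(1)*(0 - 1*2))*10 = -7*(0 - 1*2)/8*10 = -7*(0 - 2)/8*10 = -7/8*(-2)*10 = (7/4)*10 = 35/2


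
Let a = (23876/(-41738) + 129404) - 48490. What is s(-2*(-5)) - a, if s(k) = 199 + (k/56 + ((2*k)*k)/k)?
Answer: -47152232131/584332 ≈ -80694.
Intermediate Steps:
a = 1688582328/20869 (a = (23876*(-1/41738) + 129404) - 48490 = (-11938/20869 + 129404) - 48490 = 2700520138/20869 - 48490 = 1688582328/20869 ≈ 80913.)
s(k) = 199 + 113*k/56 (s(k) = 199 + (k*(1/56) + (2*k**2)/k) = 199 + (k/56 + 2*k) = 199 + 113*k/56)
s(-2*(-5)) - a = (199 + 113*(-2*(-5))/56) - 1*1688582328/20869 = (199 + (113/56)*10) - 1688582328/20869 = (199 + 565/28) - 1688582328/20869 = 6137/28 - 1688582328/20869 = -47152232131/584332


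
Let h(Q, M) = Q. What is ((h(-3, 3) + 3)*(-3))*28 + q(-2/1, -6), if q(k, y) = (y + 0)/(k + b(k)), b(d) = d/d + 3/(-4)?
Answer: 24/7 ≈ 3.4286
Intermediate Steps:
b(d) = ¼ (b(d) = 1 + 3*(-¼) = 1 - ¾ = ¼)
q(k, y) = y/(¼ + k) (q(k, y) = (y + 0)/(k + ¼) = y/(¼ + k))
((h(-3, 3) + 3)*(-3))*28 + q(-2/1, -6) = ((-3 + 3)*(-3))*28 + 4*(-6)/(1 + 4*(-2/1)) = (0*(-3))*28 + 4*(-6)/(1 + 4*(-2*1)) = 0*28 + 4*(-6)/(1 + 4*(-2)) = 0 + 4*(-6)/(1 - 8) = 0 + 4*(-6)/(-7) = 0 + 4*(-6)*(-⅐) = 0 + 24/7 = 24/7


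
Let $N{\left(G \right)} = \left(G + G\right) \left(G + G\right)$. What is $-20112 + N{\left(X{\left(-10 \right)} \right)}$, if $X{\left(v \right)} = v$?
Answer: $-19712$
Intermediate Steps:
$N{\left(G \right)} = 4 G^{2}$ ($N{\left(G \right)} = 2 G 2 G = 4 G^{2}$)
$-20112 + N{\left(X{\left(-10 \right)} \right)} = -20112 + 4 \left(-10\right)^{2} = -20112 + 4 \cdot 100 = -20112 + 400 = -19712$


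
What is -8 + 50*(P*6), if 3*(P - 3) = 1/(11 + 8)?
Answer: 17048/19 ≈ 897.26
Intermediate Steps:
P = 172/57 (P = 3 + 1/(3*(11 + 8)) = 3 + (⅓)/19 = 3 + (⅓)*(1/19) = 3 + 1/57 = 172/57 ≈ 3.0175)
-8 + 50*(P*6) = -8 + 50*((172/57)*6) = -8 + 50*(344/19) = -8 + 17200/19 = 17048/19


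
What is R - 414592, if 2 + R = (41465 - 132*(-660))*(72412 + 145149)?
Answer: 27974666591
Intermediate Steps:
R = 27975081183 (R = -2 + (41465 - 132*(-660))*(72412 + 145149) = -2 + (41465 + 87120)*217561 = -2 + 128585*217561 = -2 + 27975081185 = 27975081183)
R - 414592 = 27975081183 - 414592 = 27974666591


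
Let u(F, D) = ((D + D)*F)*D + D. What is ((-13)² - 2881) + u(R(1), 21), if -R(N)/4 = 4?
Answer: -16803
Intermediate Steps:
R(N) = -16 (R(N) = -4*4 = -16)
u(F, D) = D + 2*F*D² (u(F, D) = ((2*D)*F)*D + D = (2*D*F)*D + D = 2*F*D² + D = D + 2*F*D²)
((-13)² - 2881) + u(R(1), 21) = ((-13)² - 2881) + 21*(1 + 2*21*(-16)) = (169 - 2881) + 21*(1 - 672) = -2712 + 21*(-671) = -2712 - 14091 = -16803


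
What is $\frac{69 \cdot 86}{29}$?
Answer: $\frac{5934}{29} \approx 204.62$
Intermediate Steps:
$\frac{69 \cdot 86}{29} = 5934 \cdot \frac{1}{29} = \frac{5934}{29}$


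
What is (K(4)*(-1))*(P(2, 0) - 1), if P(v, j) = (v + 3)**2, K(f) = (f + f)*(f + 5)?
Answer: -1728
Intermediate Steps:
K(f) = 2*f*(5 + f) (K(f) = (2*f)*(5 + f) = 2*f*(5 + f))
P(v, j) = (3 + v)**2
(K(4)*(-1))*(P(2, 0) - 1) = ((2*4*(5 + 4))*(-1))*((3 + 2)**2 - 1) = ((2*4*9)*(-1))*(5**2 - 1) = (72*(-1))*(25 - 1) = -72*24 = -1728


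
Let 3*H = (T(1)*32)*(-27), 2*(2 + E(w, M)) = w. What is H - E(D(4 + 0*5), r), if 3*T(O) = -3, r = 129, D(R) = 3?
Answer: 577/2 ≈ 288.50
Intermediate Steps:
E(w, M) = -2 + w/2
T(O) = -1 (T(O) = (1/3)*(-3) = -1)
H = 288 (H = (-1*32*(-27))/3 = (-32*(-27))/3 = (1/3)*864 = 288)
H - E(D(4 + 0*5), r) = 288 - (-2 + (1/2)*3) = 288 - (-2 + 3/2) = 288 - 1*(-1/2) = 288 + 1/2 = 577/2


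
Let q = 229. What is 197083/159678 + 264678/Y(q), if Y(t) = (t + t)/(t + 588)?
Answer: 17264584261921/36566262 ≈ 4.7215e+5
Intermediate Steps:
Y(t) = 2*t/(588 + t) (Y(t) = (2*t)/(588 + t) = 2*t/(588 + t))
197083/159678 + 264678/Y(q) = 197083/159678 + 264678/((2*229/(588 + 229))) = 197083*(1/159678) + 264678/((2*229/817)) = 197083/159678 + 264678/((2*229*(1/817))) = 197083/159678 + 264678/(458/817) = 197083/159678 + 264678*(817/458) = 197083/159678 + 108120963/229 = 17264584261921/36566262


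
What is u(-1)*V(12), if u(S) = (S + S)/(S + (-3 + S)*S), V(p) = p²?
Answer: -96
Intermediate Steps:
u(S) = 2*S/(S + S*(-3 + S)) (u(S) = (2*S)/(S + S*(-3 + S)) = 2*S/(S + S*(-3 + S)))
u(-1)*V(12) = (2/(-2 - 1))*12² = (2/(-3))*144 = (2*(-⅓))*144 = -⅔*144 = -96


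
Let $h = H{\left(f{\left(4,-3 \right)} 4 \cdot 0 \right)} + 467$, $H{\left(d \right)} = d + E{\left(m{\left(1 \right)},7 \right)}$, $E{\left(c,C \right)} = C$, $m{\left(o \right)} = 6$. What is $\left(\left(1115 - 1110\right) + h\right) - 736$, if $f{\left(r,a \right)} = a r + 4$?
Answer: $-257$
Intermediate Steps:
$f{\left(r,a \right)} = 4 + a r$
$H{\left(d \right)} = 7 + d$ ($H{\left(d \right)} = d + 7 = 7 + d$)
$h = 474$ ($h = \left(7 + \left(4 - 12\right) 4 \cdot 0\right) + 467 = \left(7 + \left(-8\right) 4 \cdot 0\right) + 467 = \left(7 - 0\right) + 467 = \left(7 + 0\right) + 467 = 7 + 467 = 474$)
$\left(\left(1115 - 1110\right) + h\right) - 736 = \left(\left(1115 - 1110\right) + 474\right) - 736 = \left(5 + 474\right) - 736 = 479 - 736 = -257$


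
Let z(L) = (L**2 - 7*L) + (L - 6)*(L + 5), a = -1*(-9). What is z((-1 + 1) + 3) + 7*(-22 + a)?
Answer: -127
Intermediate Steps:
a = 9
z(L) = L**2 - 7*L + (-6 + L)*(5 + L) (z(L) = (L**2 - 7*L) + (-6 + L)*(5 + L) = L**2 - 7*L + (-6 + L)*(5 + L))
z((-1 + 1) + 3) + 7*(-22 + a) = (-30 - 8*((-1 + 1) + 3) + 2*((-1 + 1) + 3)**2) + 7*(-22 + 9) = (-30 - 8*(0 + 3) + 2*(0 + 3)**2) + 7*(-13) = (-30 - 8*3 + 2*3**2) - 91 = (-30 - 24 + 2*9) - 91 = (-30 - 24 + 18) - 91 = -36 - 91 = -127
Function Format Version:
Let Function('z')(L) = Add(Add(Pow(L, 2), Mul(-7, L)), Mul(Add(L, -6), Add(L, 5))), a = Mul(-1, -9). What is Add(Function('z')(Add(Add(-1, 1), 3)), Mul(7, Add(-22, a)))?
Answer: -127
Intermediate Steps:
a = 9
Function('z')(L) = Add(Pow(L, 2), Mul(-7, L), Mul(Add(-6, L), Add(5, L))) (Function('z')(L) = Add(Add(Pow(L, 2), Mul(-7, L)), Mul(Add(-6, L), Add(5, L))) = Add(Pow(L, 2), Mul(-7, L), Mul(Add(-6, L), Add(5, L))))
Add(Function('z')(Add(Add(-1, 1), 3)), Mul(7, Add(-22, a))) = Add(Add(-30, Mul(-8, Add(Add(-1, 1), 3)), Mul(2, Pow(Add(Add(-1, 1), 3), 2))), Mul(7, Add(-22, 9))) = Add(Add(-30, Mul(-8, Add(0, 3)), Mul(2, Pow(Add(0, 3), 2))), Mul(7, -13)) = Add(Add(-30, Mul(-8, 3), Mul(2, Pow(3, 2))), -91) = Add(Add(-30, -24, Mul(2, 9)), -91) = Add(Add(-30, -24, 18), -91) = Add(-36, -91) = -127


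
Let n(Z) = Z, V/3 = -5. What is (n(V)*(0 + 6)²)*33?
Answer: -17820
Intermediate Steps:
V = -15 (V = 3*(-5) = -15)
(n(V)*(0 + 6)²)*33 = -15*(0 + 6)²*33 = -15*6²*33 = -15*36*33 = -540*33 = -17820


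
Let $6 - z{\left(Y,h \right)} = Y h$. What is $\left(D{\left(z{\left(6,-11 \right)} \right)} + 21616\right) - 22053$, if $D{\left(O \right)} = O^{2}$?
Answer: $4747$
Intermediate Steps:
$z{\left(Y,h \right)} = 6 - Y h$
$\left(D{\left(z{\left(6,-11 \right)} \right)} + 21616\right) - 22053 = \left(\left(6 - 6 \left(-11\right)\right)^{2} + 21616\right) - 22053 = \left(\left(6 + 66\right)^{2} + 21616\right) - 22053 = \left(72^{2} + 21616\right) - 22053 = \left(5184 + 21616\right) - 22053 = 26800 - 22053 = 4747$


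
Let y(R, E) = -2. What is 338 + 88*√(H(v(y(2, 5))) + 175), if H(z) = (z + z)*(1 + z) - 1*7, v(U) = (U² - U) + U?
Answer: 338 + 352*√13 ≈ 1607.2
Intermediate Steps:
v(U) = U²
H(z) = -7 + 2*z*(1 + z) (H(z) = (2*z)*(1 + z) - 7 = 2*z*(1 + z) - 7 = -7 + 2*z*(1 + z))
338 + 88*√(H(v(y(2, 5))) + 175) = 338 + 88*√((-7 + 2*(-2)² + 2*((-2)²)²) + 175) = 338 + 88*√((-7 + 2*4 + 2*4²) + 175) = 338 + 88*√((-7 + 8 + 2*16) + 175) = 338 + 88*√((-7 + 8 + 32) + 175) = 338 + 88*√(33 + 175) = 338 + 88*√208 = 338 + 88*(4*√13) = 338 + 352*√13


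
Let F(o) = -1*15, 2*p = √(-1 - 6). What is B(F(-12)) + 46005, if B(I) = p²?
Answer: 184013/4 ≈ 46003.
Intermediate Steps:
p = I*√7/2 (p = √(-1 - 6)/2 = √(-7)/2 = (I*√7)/2 = I*√7/2 ≈ 1.3229*I)
F(o) = -15
B(I) = -7/4 (B(I) = (I*√7/2)² = -7/4)
B(F(-12)) + 46005 = -7/4 + 46005 = 184013/4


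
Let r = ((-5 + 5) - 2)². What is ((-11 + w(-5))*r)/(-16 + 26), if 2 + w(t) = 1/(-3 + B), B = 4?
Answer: -24/5 ≈ -4.8000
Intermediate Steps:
w(t) = -1 (w(t) = -2 + 1/(-3 + 4) = -2 + 1/1 = -2 + 1 = -1)
r = 4 (r = (0 - 2)² = (-2)² = 4)
((-11 + w(-5))*r)/(-16 + 26) = ((-11 - 1)*4)/(-16 + 26) = -12*4/10 = -48*⅒ = -24/5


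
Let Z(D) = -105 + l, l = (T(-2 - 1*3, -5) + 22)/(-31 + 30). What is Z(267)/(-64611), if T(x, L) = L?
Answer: 122/64611 ≈ 0.0018882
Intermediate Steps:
l = -17 (l = (-5 + 22)/(-31 + 30) = 17/(-1) = 17*(-1) = -17)
Z(D) = -122 (Z(D) = -105 - 17 = -122)
Z(267)/(-64611) = -122/(-64611) = -122*(-1/64611) = 122/64611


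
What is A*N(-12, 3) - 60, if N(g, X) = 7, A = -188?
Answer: -1376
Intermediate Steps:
A*N(-12, 3) - 60 = -188*7 - 60 = -1316 - 60 = -1376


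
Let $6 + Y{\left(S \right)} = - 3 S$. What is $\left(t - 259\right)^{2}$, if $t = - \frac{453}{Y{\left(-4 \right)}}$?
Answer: $\frac{447561}{4} \approx 1.1189 \cdot 10^{5}$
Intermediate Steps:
$Y{\left(S \right)} = -6 - 3 S$
$t = - \frac{151}{2}$ ($t = - \frac{453}{-6 - -12} = - \frac{453}{-6 + 12} = - \frac{453}{6} = \left(-453\right) \frac{1}{6} = - \frac{151}{2} \approx -75.5$)
$\left(t - 259\right)^{2} = \left(- \frac{151}{2} - 259\right)^{2} = \left(- \frac{669}{2}\right)^{2} = \frac{447561}{4}$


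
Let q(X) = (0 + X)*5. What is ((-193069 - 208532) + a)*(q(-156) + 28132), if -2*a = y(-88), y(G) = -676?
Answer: -10975345576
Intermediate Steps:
q(X) = 5*X (q(X) = X*5 = 5*X)
a = 338 (a = -½*(-676) = 338)
((-193069 - 208532) + a)*(q(-156) + 28132) = ((-193069 - 208532) + 338)*(5*(-156) + 28132) = (-401601 + 338)*(-780 + 28132) = -401263*27352 = -10975345576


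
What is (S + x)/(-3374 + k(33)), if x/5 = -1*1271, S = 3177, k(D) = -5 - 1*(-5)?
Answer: 227/241 ≈ 0.94191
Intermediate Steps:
k(D) = 0 (k(D) = -5 + 5 = 0)
x = -6355 (x = 5*(-1*1271) = 5*(-1271) = -6355)
(S + x)/(-3374 + k(33)) = (3177 - 6355)/(-3374 + 0) = -3178/(-3374) = -3178*(-1/3374) = 227/241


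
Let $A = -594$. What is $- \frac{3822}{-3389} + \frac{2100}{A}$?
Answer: $- \frac{807772}{335511} \approx -2.4076$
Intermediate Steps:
$- \frac{3822}{-3389} + \frac{2100}{A} = - \frac{3822}{-3389} + \frac{2100}{-594} = \left(-3822\right) \left(- \frac{1}{3389}\right) + 2100 \left(- \frac{1}{594}\right) = \frac{3822}{3389} - \frac{350}{99} = - \frac{807772}{335511}$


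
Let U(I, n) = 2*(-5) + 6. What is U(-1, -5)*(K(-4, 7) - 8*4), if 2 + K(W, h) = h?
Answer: 108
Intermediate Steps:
U(I, n) = -4 (U(I, n) = -10 + 6 = -4)
K(W, h) = -2 + h
U(-1, -5)*(K(-4, 7) - 8*4) = -4*((-2 + 7) - 8*4) = -4*(5 - 32) = -4*(-27) = 108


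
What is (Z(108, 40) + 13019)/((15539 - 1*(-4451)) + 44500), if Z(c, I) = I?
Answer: 13059/64490 ≈ 0.20250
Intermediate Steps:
(Z(108, 40) + 13019)/((15539 - 1*(-4451)) + 44500) = (40 + 13019)/((15539 - 1*(-4451)) + 44500) = 13059/((15539 + 4451) + 44500) = 13059/(19990 + 44500) = 13059/64490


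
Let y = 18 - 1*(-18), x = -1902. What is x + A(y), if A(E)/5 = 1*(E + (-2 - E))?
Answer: -1912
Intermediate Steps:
y = 36 (y = 18 + 18 = 36)
A(E) = -10 (A(E) = 5*(1*(E + (-2 - E))) = 5*(1*(-2)) = 5*(-2) = -10)
x + A(y) = -1902 - 10 = -1912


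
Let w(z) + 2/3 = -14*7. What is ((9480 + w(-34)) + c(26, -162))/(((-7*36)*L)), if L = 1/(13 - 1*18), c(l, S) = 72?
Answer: 35450/189 ≈ 187.57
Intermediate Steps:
w(z) = -296/3 (w(z) = -2/3 - 14*7 = -2/3 - 98 = -296/3)
L = -1/5 (L = 1/(13 - 18) = 1/(-5) = -1/5 ≈ -0.20000)
((9480 + w(-34)) + c(26, -162))/(((-7*36)*L)) = ((9480 - 296/3) + 72)/((-7*36*(-1/5))) = (28144/3 + 72)/((-252*(-1/5))) = 28360/(3*(252/5)) = (28360/3)*(5/252) = 35450/189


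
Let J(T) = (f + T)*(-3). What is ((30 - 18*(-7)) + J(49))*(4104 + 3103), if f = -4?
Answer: 151347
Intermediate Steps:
J(T) = 12 - 3*T (J(T) = (-4 + T)*(-3) = 12 - 3*T)
((30 - 18*(-7)) + J(49))*(4104 + 3103) = ((30 - 18*(-7)) + (12 - 3*49))*(4104 + 3103) = ((30 + 126) + (12 - 147))*7207 = (156 - 135)*7207 = 21*7207 = 151347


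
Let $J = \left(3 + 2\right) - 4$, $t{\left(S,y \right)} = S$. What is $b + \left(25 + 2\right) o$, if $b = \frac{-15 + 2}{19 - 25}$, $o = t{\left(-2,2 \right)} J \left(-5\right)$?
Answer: $\frac{1633}{6} \approx 272.17$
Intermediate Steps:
$J = 1$ ($J = 5 - 4 = 1$)
$o = 10$ ($o = \left(-2\right) 1 \left(-5\right) = \left(-2\right) \left(-5\right) = 10$)
$b = \frac{13}{6}$ ($b = - \frac{13}{-6} = \left(-13\right) \left(- \frac{1}{6}\right) = \frac{13}{6} \approx 2.1667$)
$b + \left(25 + 2\right) o = \frac{13}{6} + \left(25 + 2\right) 10 = \frac{13}{6} + 27 \cdot 10 = \frac{13}{6} + 270 = \frac{1633}{6}$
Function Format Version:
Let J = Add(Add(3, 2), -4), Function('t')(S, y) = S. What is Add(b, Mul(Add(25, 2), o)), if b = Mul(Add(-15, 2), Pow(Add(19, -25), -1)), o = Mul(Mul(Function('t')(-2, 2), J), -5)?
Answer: Rational(1633, 6) ≈ 272.17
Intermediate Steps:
J = 1 (J = Add(5, -4) = 1)
o = 10 (o = Mul(Mul(-2, 1), -5) = Mul(-2, -5) = 10)
b = Rational(13, 6) (b = Mul(-13, Pow(-6, -1)) = Mul(-13, Rational(-1, 6)) = Rational(13, 6) ≈ 2.1667)
Add(b, Mul(Add(25, 2), o)) = Add(Rational(13, 6), Mul(Add(25, 2), 10)) = Add(Rational(13, 6), Mul(27, 10)) = Add(Rational(13, 6), 270) = Rational(1633, 6)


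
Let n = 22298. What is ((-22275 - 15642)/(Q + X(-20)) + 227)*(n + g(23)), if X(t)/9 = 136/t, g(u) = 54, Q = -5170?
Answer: 34237659236/6539 ≈ 5.2359e+6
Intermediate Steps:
X(t) = 1224/t (X(t) = 9*(136/t) = 1224/t)
((-22275 - 15642)/(Q + X(-20)) + 227)*(n + g(23)) = ((-22275 - 15642)/(-5170 + 1224/(-20)) + 227)*(22298 + 54) = (-37917/(-5170 + 1224*(-1/20)) + 227)*22352 = (-37917/(-5170 - 306/5) + 227)*22352 = (-37917/(-26156/5) + 227)*22352 = (-37917*(-5/26156) + 227)*22352 = (189585/26156 + 227)*22352 = (6126997/26156)*22352 = 34237659236/6539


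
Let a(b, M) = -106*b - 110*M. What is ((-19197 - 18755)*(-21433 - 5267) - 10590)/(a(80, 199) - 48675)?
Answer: -202661562/15809 ≈ -12819.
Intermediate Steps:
a(b, M) = -110*M - 106*b
((-19197 - 18755)*(-21433 - 5267) - 10590)/(a(80, 199) - 48675) = ((-19197 - 18755)*(-21433 - 5267) - 10590)/((-110*199 - 106*80) - 48675) = (-37952*(-26700) - 10590)/((-21890 - 8480) - 48675) = (1013318400 - 10590)/(-30370 - 48675) = 1013307810/(-79045) = 1013307810*(-1/79045) = -202661562/15809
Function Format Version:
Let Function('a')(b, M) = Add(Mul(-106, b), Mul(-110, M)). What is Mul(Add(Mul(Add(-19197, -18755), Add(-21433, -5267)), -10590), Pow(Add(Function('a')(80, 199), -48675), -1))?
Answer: Rational(-202661562, 15809) ≈ -12819.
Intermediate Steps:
Function('a')(b, M) = Add(Mul(-110, M), Mul(-106, b))
Mul(Add(Mul(Add(-19197, -18755), Add(-21433, -5267)), -10590), Pow(Add(Function('a')(80, 199), -48675), -1)) = Mul(Add(Mul(Add(-19197, -18755), Add(-21433, -5267)), -10590), Pow(Add(Add(Mul(-110, 199), Mul(-106, 80)), -48675), -1)) = Mul(Add(Mul(-37952, -26700), -10590), Pow(Add(Add(-21890, -8480), -48675), -1)) = Mul(Add(1013318400, -10590), Pow(Add(-30370, -48675), -1)) = Mul(1013307810, Pow(-79045, -1)) = Mul(1013307810, Rational(-1, 79045)) = Rational(-202661562, 15809)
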